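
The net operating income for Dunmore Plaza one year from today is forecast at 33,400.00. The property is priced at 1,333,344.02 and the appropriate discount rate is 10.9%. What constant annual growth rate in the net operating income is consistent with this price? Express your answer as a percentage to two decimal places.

8.40%

P = D₁/(r−g) ⇒ g = r − D₁/P = 0.109 − 33,400.00/1,333,344.02 = 0.083950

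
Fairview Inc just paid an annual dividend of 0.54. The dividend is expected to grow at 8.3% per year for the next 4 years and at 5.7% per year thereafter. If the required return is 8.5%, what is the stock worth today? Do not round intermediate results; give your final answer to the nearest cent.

D_1 = 0.58482
D_2 = 0.63336
D_3 = 0.68593
D_4 = 0.74286
Terminal value at year 4: TV = D_4×(1+g_2)/(r−g_2) = 0.78520/0.028 = 28.04300
P_0 = D_1/(1+r)^1 + D_2/(1+r)^2 + D_3/(1+r)^3 + D_4/(1+r)^4 + TV/(1+r)^4
    = 0.53900 + 0.53801 + 0.53702 + 0.53603 + 20.23511 = 22.38518

22.39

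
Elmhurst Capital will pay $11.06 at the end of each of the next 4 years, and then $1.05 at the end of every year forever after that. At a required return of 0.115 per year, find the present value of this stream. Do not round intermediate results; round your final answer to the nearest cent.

$39.86

PV of 4-year annuity: $11.06 × [1 − (1+0.115)^−4] / 0.115 = 33.94993
Perpetuity value at year 4: $1.05 / 0.115 = 9.13043
PV of perpetuity: 9.13043 / (1+0.115)^4 = 5.90734
Total PV = 33.94993 + 5.90734 = 39.85727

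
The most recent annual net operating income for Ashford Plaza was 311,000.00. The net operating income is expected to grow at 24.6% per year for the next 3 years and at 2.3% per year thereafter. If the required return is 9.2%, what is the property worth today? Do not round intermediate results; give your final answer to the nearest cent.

D_1 = 387506.00000
D_2 = 482832.47600
D_3 = 601609.26510
Terminal value at year 3: TV = D_3×(1+g_2)/(r−g_2) = 615446.27819/0.069 = 8919511.27816
P_0 = D_1/(1+r)^1 + D_2/(1+r)^2 + D_3/(1+r)^3 + TV/(1+r)^3
    = 354858.97436 + 404903.18869 + 462004.92043 + 6849725.12464 = 8071492.20812

8071492.21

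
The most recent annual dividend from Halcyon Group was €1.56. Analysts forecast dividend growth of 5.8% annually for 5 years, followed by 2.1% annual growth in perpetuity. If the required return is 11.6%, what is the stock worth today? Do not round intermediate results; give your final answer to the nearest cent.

D_1 = 1.65048
D_2 = 1.74621
D_3 = 1.84749
D_4 = 1.95464
D_5 = 2.06801
Terminal value at year 5: TV = D_5×(1+g_2)/(r−g_2) = 2.11144/0.095 = 22.22568
P_0 = D_1/(1+r)^1 + D_2/(1+r)^2 + D_3/(1+r)^3 + D_4/(1+r)^4 + D_5/(1+r)^5 + TV/(1+r)^5
    = 1.47892 + 1.40206 + 1.32920 + 1.26012 + 1.19463 + 12.83909 = 19.50401

€19.50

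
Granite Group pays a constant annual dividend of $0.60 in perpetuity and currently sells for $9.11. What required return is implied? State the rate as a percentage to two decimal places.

6.59%

P = C/r ⇒ r = C/P = $0.60/$9.11 = 0.065862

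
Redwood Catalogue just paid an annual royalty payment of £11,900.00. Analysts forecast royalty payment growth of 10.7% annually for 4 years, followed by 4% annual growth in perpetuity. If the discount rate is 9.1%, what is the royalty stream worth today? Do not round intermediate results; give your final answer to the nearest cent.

D_1 = 13173.30000
D_2 = 14582.84310
D_3 = 16143.20731
D_4 = 17870.53049
Terminal value at year 4: TV = D_4×(1+g_2)/(r−g_2) = 18585.35171/0.051 = 364418.66106
P_0 = D_1/(1+r)^1 + D_2/(1+r)^2 + D_3/(1+r)^3 + D_4/(1+r)^4 + TV/(1+r)^4
    = 12074.51879 + 12251.59698 + 12431.27209 + 12613.58222 + 257218.14730 = 306589.11738

£306589.12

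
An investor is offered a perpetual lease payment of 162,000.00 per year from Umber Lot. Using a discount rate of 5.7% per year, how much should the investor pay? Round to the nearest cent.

Level perpetuity: PV = C / r = 162,000.00 / 0.057 = 2,842,105.26

2842105.26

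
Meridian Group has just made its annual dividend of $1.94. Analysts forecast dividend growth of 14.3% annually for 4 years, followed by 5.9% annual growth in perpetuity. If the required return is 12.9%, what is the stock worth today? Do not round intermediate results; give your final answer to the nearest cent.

$38.84

D_1 = 2.21742
D_2 = 2.53451
D_3 = 2.89695
D_4 = 3.31121
Terminal value at year 4: TV = D_4×(1+g_2)/(r−g_2) = 3.50657/0.07 = 50.09387
P_0 = D_1/(1+r)^1 + D_2/(1+r)^2 + D_3/(1+r)^3 + D_4/(1+r)^4 + TV/(1+r)^4
    = 1.96406 + 1.98841 + 2.01307 + 2.03803 + 30.83250 = 38.83607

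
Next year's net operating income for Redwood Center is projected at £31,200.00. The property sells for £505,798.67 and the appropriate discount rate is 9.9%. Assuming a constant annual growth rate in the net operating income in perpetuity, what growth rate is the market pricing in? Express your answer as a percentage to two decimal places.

P = D₁/(r−g) ⇒ g = r − D₁/P = 0.099 − £31,200.00/£505,798.67 = 0.037315

3.73%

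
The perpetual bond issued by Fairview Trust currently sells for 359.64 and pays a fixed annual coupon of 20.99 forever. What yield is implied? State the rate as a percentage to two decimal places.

5.84%

P = C/r ⇒ r = C/P = 20.99/359.64 = 0.058364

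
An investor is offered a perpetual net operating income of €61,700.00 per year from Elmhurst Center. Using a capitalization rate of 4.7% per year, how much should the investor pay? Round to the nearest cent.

Level perpetuity: PV = C / r = €61,700.00 / 0.047 = €1,312,765.96

€1312765.96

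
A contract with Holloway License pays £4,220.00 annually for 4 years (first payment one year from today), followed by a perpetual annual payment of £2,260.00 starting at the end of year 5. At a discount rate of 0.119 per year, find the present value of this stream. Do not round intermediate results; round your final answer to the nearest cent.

£24957.36

PV of 4-year annuity: £4,220.00 × [1 − (1+0.119)^−4] / 0.119 = 12844.65652
Perpetuity value at year 4: £2,260.00 / 0.119 = 18991.59664
PV of perpetuity: 18991.59664 / (1+0.119)^4 = 12112.70476
Total PV = 12844.65652 + 12112.70476 = 24957.36128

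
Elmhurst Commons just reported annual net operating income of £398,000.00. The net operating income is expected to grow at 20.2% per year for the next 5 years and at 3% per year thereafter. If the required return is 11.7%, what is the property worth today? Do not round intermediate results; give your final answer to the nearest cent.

D_1 = 478396.00000
D_2 = 575031.99200
D_3 = 691188.45438
D_4 = 830808.52217
D_5 = 998631.84365
Terminal value at year 5: TV = D_5×(1+g_2)/(r−g_2) = 1028590.79896/0.087 = 11822882.74664
P_0 = D_1/(1+r)^1 + D_2/(1+r)^2 + D_3/(1+r)^3 + D_4/(1+r)^4 + D_5/(1+r)^5 + TV/(1+r)^5
    = 428286.48165 + 460877.66423 + 495948.92784 + 533688.99845 + 574300.96341 + 6799195.31399 = 9292298.34956

£9292298.35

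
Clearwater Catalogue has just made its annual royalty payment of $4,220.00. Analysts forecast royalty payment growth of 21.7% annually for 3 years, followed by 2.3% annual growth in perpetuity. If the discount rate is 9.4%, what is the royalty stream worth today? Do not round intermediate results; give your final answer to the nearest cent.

$99430.77

D_1 = 5135.74000
D_2 = 6250.19558
D_3 = 7606.48802
Terminal value at year 3: TV = D_3×(1+g_2)/(r−g_2) = 7781.43725/0.071 = 109597.70768
P_0 = D_1/(1+r)^1 + D_2/(1+r)^2 + D_3/(1+r)^3 + TV/(1+r)^3
    = 4694.46069 + 5222.26569 + 5809.41256 + 83704.63455 = 99430.77350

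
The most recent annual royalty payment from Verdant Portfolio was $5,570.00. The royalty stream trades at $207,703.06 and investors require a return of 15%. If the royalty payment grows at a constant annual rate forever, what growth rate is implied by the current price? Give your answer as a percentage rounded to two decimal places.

P = D₀(1+g)/(r−g) ⇒ P(r−g) = D₀(1+g) ⇒ g(P+D₀) = P·r − D₀
g = (P·r − D₀)/(P + D₀) = ($207,703.06×0.15 − $5,570.00) / ($207,703.06 + $5,570.00) = 0.119966

12.00%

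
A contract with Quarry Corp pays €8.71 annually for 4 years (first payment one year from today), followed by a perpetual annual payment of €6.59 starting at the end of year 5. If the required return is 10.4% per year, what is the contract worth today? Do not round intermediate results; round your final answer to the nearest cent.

€70.03

PV of 4-year annuity: €8.71 × [1 − (1+0.104)^−4] / 0.104 = 27.37215
Perpetuity value at year 4: €6.59 / 0.104 = 63.36538
PV of perpetuity: 63.36538 / (1+0.104)^4 = 42.65557
Total PV = 27.37215 + 42.65557 = 70.02772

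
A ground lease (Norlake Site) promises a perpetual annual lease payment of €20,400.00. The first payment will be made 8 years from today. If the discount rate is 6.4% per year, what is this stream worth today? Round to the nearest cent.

Value at end of year 7: C / r = €20,400.00 / 0.064 = €318,750.0000
Discount to today: PV = €318,750.0000 / (1 + 0.064)^7 = €318,750.0000 / 1.543801 = €206,470.87

€206470.87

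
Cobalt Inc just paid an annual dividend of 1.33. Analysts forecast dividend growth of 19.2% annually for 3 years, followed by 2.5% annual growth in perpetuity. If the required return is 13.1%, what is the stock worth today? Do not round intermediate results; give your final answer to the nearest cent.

D_1 = 1.58536
D_2 = 1.88975
D_3 = 2.25258
Terminal value at year 3: TV = D_3×(1+g_2)/(r−g_2) = 2.30890/0.106 = 21.78203
P_0 = D_1/(1+r)^1 + D_2/(1+r)^2 + D_3/(1+r)^3 + TV/(1+r)^3
    = 1.40173 + 1.47733 + 1.55701 + 15.05603 = 19.49212

19.49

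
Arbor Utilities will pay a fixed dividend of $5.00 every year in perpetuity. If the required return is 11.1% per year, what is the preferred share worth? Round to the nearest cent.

Level perpetuity: PV = C / r = $5.00 / 0.111 = $45.05

$45.05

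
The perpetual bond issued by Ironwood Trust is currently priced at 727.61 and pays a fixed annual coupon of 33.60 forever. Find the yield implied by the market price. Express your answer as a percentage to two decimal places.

4.62%

P = C/r ⇒ r = C/P = 33.60/727.61 = 0.046179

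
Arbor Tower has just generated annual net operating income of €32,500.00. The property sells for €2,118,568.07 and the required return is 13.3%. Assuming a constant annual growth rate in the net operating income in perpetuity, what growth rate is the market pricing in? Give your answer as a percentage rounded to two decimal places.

11.59%

P = D₀(1+g)/(r−g) ⇒ P(r−g) = D₀(1+g) ⇒ g(P+D₀) = P·r − D₀
g = (P·r − D₀)/(P + D₀) = (€2,118,568.07×0.133 − €32,500.00) / (€2,118,568.07 + €32,500.00) = 0.115882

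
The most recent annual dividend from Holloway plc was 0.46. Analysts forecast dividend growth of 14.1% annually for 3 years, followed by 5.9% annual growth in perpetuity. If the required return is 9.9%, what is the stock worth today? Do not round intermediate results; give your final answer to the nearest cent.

15.12

D_1 = 0.52486
D_2 = 0.59887
D_3 = 0.68331
Terminal value at year 3: TV = D_3×(1+g_2)/(r−g_2) = 0.72362/0.04 = 18.09051
P_0 = D_1/(1+r)^1 + D_2/(1+r)^2 + D_3/(1+r)^3 + TV/(1+r)^3
    = 0.47758 + 0.49583 + 0.51478 + 13.62880 = 15.11699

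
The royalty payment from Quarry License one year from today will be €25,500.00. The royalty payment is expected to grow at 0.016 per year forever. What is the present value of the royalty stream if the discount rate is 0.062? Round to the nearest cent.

€554347.83

Growing perpetuity: P = D₁ / (r − g) = €25,500.0000 / (0.062 − 0.016) = €554,347.83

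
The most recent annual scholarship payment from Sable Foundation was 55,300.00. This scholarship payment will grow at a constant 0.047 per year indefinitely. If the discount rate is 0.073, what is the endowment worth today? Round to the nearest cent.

D₁ = D₀ × (1 + g) = 55,300.00 × 1.047 = 57,899.1000
Growing perpetuity: P = D₁ / (r − g) = 57,899.1000 / (0.073 − 0.047) = 2,226,888.46

2226888.46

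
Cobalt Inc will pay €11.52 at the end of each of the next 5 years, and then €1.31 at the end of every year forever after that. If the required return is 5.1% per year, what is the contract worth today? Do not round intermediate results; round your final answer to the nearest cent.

€69.77

PV of 5-year annuity: €11.52 × [1 − (1+0.051)^−5] / 0.051 = 49.73800
Perpetuity value at year 5: €1.31 / 0.051 = 25.68627
PV of perpetuity: 25.68627 / (1+0.051)^5 = 20.03030
Total PV = 49.73800 + 20.03030 = 69.76830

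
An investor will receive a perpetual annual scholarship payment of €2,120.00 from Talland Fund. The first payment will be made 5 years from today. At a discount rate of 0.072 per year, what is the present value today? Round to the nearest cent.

Value at end of year 4: C / r = €2,120.00 / 0.072 = €29,444.4444
Discount to today: PV = €29,444.4444 / (1 + 0.072)^4 = €29,444.4444 / 1.320624 = €22,295.86

€22295.86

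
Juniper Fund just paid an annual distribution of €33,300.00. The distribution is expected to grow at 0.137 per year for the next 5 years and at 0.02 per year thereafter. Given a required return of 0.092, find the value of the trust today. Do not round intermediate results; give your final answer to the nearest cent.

€765549.62

D_1 = 37862.10000
D_2 = 43049.20770
D_3 = 48946.94915
D_4 = 55652.68119
D_5 = 63277.09851
Terminal value at year 5: TV = D_5×(1+g_2)/(r−g_2) = 64542.64048/0.072 = 896425.56225
P_0 = D_1/(1+r)^1 + D_2/(1+r)^2 + D_3/(1+r)^3 + D_4/(1+r)^4 + D_5/(1+r)^5 + TV/(1+r)^5
    = 34672.25275 + 36101.05437 + 37588.73518 + 39137.72152 + 40750.53972 + 577299.31267 = 765549.61622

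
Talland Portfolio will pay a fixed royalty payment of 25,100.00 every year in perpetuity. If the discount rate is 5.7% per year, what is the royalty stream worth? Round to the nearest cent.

440350.88

Level perpetuity: PV = C / r = 25,100.00 / 0.057 = 440,350.88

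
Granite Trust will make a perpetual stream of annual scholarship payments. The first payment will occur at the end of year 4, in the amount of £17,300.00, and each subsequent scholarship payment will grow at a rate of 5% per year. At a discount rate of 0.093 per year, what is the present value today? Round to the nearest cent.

Value at end of year 3: C₁ / (r − g) = £17,300.00 / (0.093 − 0.05) = £402,325.5814
Discount to today: PV = £402,325.5814 / (1 + 0.093)^3 = £402,325.5814 / 1.305751 = £308,118.06

£308118.06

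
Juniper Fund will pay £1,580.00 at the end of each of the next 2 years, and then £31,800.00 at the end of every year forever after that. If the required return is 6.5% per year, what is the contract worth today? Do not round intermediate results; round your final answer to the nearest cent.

£434211.44

PV of 2-year annuity: £1,580.00 × [1 − (1+0.065)^−2] / 0.065 = 2876.58974
Perpetuity value at year 2: £31,800.00 / 0.065 = 489230.76923
PV of perpetuity: 489230.76923 / (1+0.065)^2 = 431334.84911
Total PV = 2876.58974 + 431334.84911 = 434211.43885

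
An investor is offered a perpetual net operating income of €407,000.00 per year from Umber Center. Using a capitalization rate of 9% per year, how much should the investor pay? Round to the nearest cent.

Level perpetuity: PV = C / r = €407,000.00 / 0.09 = €4,522,222.22

€4522222.22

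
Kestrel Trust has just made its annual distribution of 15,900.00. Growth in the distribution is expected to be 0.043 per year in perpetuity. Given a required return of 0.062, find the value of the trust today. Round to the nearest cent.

872826.32

D₁ = D₀ × (1 + g) = 15,900.00 × 1.043 = 16,583.7000
Growing perpetuity: P = D₁ / (r − g) = 16,583.7000 / (0.062 − 0.043) = 872,826.32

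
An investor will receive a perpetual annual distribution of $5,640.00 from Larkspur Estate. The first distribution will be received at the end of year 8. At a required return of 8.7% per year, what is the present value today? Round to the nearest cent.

$36153.72

Value at end of year 7: C / r = $5,640.00 / 0.087 = $64,827.5862
Discount to today: PV = $64,827.5862 / (1 + 0.087)^7 = $64,827.5862 / 1.793109 = $36,153.72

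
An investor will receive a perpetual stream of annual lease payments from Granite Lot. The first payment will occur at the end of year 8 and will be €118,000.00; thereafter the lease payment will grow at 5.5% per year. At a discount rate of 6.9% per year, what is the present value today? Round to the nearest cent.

Value at end of year 7: C₁ / (r − g) = €118,000.00 / (0.069 − 0.055) = €8,428,571.4286
Discount to today: PV = €8,428,571.4286 / (1 + 0.069)^7 = €8,428,571.4286 / 1.595306 = €5,283,357.95

€5283357.95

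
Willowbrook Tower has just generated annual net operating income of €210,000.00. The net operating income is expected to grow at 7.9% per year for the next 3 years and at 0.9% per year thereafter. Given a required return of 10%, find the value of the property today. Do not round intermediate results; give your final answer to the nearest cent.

€2803884.05

D_1 = 226590.00000
D_2 = 244490.61000
D_3 = 263805.36819
Terminal value at year 3: TV = D_3×(1+g_2)/(r−g_2) = 266179.61650/0.091 = 2925050.73081
P_0 = D_1/(1+r)^1 + D_2/(1+r)^2 + D_3/(1+r)^3 + TV/(1+r)^3
    = 205990.90909 + 202058.35537 + 198200.87768 + 2197633.90745 = 2803884.04959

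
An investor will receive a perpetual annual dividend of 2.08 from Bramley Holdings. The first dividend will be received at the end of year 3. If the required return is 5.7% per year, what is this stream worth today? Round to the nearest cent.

Value at end of year 2: C / r = 2.08 / 0.057 = 36.4912
Discount to today: PV = 36.4912 / (1 + 0.057)^2 = 36.4912 / 1.117249 = 32.66

32.66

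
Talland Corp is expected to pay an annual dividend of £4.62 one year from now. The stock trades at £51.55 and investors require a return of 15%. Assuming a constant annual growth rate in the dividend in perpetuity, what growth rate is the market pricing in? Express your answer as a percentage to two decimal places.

6.04%

P = D₁/(r−g) ⇒ g = r − D₁/P = 0.15 − £4.62/£51.55 = 0.060378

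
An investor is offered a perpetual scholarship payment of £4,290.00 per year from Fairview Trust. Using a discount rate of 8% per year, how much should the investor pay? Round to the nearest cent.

£53625.00

Level perpetuity: PV = C / r = £4,290.00 / 0.08 = £53,625.00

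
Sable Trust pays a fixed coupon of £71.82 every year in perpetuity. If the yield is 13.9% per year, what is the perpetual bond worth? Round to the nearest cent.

Level perpetuity: PV = C / r = £71.82 / 0.139 = £516.69

£516.69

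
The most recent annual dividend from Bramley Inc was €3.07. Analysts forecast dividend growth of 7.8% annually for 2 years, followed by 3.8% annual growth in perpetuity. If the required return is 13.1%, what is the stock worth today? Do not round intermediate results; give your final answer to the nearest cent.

€36.84

D_1 = 3.30946
D_2 = 3.56760
Terminal value at year 2: TV = D_2×(1+g_2)/(r−g_2) = 3.70317/0.093 = 39.81900
P_0 = D_1/(1+r)^1 + D_2/(1+r)^2 + TV/(1+r)^2
    = 2.92614 + 2.78901 + 31.12899 = 36.84414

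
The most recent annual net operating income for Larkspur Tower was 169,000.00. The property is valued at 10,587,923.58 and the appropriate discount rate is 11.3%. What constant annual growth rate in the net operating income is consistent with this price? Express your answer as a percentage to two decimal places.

9.55%

P = D₀(1+g)/(r−g) ⇒ P(r−g) = D₀(1+g) ⇒ g(P+D₀) = P·r − D₀
g = (P·r − D₀)/(P + D₀) = (10,587,923.58×0.113 − 169,000.00) / (10,587,923.58 + 169,000.00) = 0.095514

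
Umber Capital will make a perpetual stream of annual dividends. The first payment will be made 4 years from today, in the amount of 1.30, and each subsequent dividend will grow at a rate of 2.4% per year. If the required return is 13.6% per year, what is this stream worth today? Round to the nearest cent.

7.92

Value at end of year 3: C₁ / (r − g) = 1.30 / (0.136 − 0.024) = 11.6071
Discount to today: PV = 11.6071 / (1 + 0.136)^3 = 11.6071 / 1.466003 = 7.92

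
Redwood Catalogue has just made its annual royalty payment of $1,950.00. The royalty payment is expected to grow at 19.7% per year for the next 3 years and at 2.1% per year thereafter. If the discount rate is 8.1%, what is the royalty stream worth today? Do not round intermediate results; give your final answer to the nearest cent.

D_1 = 2334.15000
D_2 = 2793.97755
D_3 = 3344.39113
Terminal value at year 3: TV = D_3×(1+g_2)/(r−g_2) = 3414.62334/0.06 = 56910.38902
P_0 = D_1/(1+r)^1 + D_2/(1+r)^2 + D_3/(1+r)^3 + TV/(1+r)^3
    = 2159.25069 + 2390.95567 + 2647.52446 + 45052.04118 = 52249.77200

$52249.77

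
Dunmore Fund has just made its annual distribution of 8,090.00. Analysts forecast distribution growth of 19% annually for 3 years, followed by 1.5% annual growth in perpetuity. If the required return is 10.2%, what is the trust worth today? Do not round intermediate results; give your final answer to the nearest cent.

D_1 = 9627.10000
D_2 = 11456.24900
D_3 = 13632.93631
Terminal value at year 3: TV = D_3×(1+g_2)/(r−g_2) = 13837.43035/0.087 = 159050.92362
P_0 = D_1/(1+r)^1 + D_2/(1+r)^2 + D_3/(1+r)^3 + TV/(1+r)^3
    = 8736.02541 + 9433.63905 + 10186.96050 + 118847.87252 = 147204.49748

147204.50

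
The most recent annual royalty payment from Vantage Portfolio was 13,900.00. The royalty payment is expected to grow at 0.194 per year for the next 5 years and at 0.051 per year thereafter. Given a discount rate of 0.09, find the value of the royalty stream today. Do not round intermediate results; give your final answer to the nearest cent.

682914.64

D_1 = 16596.60000
D_2 = 19816.34040
D_3 = 23660.71044
D_4 = 28250.88826
D_5 = 33731.56059
Terminal value at year 5: TV = D_5×(1+g_2)/(r−g_2) = 35451.87018/0.039 = 909022.31219
P_0 = D_1/(1+r)^1 + D_2/(1+r)^2 + D_3/(1+r)^3 + D_4/(1+r)^4 + D_5/(1+r)^5 + TV/(1+r)^5
    = 15226.23853 + 16679.01725 + 18270.40973 + 20013.64148 + 21923.19993 + 590802.13154 = 682914.63846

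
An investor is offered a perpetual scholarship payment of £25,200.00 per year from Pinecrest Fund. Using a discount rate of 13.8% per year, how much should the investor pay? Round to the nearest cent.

Level perpetuity: PV = C / r = £25,200.00 / 0.138 = £182,608.70

£182608.70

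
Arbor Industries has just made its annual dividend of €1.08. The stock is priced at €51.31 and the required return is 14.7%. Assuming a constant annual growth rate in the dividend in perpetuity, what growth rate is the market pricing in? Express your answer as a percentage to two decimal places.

12.34%

P = D₀(1+g)/(r−g) ⇒ P(r−g) = D₀(1+g) ⇒ g(P+D₀) = P·r − D₀
g = (P·r − D₀)/(P + D₀) = (€51.31×0.147 − €1.08) / (€51.31 + €1.08) = 0.123355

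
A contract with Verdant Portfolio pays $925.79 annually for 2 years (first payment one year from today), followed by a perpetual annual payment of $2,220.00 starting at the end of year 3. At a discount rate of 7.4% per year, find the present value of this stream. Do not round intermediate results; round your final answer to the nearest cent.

$27672.95

PV of 2-year annuity: $925.79 × [1 − (1+0.074)^−2] / 0.074 = 1664.61067
Perpetuity value at year 2: $2,220.00 / 0.074 = 30000.00000
PV of perpetuity: 30000.00000 / (1+0.074)^2 = 26008.34348
Total PV = 1664.61067 + 26008.34348 = 27672.95415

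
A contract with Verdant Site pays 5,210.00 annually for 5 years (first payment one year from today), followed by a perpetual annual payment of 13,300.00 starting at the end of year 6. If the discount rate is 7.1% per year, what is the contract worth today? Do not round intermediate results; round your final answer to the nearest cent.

154241.97

PV of 5-year annuity: 5,210.00 × [1 − (1+0.071)^−5] / 0.071 = 21304.95293
Perpetuity value at year 5: 13,300.00 / 0.071 = 187323.94366
PV of perpetuity: 187323.94366 / (1+0.071)^5 = 132937.01968
Total PV = 21304.95293 + 132937.01968 = 154241.97261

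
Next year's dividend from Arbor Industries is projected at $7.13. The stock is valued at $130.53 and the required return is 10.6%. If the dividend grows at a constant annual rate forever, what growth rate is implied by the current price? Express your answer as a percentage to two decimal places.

P = D₁/(r−g) ⇒ g = r − D₁/P = 0.106 − $7.13/$130.53 = 0.051377

5.14%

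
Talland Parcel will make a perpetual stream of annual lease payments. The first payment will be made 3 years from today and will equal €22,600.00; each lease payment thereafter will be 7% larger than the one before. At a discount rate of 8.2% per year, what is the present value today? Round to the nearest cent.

€1608691.15

Value at end of year 2: C₁ / (r − g) = €22,600.00 / (0.082 − 0.07) = €1,883,333.3333
Discount to today: PV = €1,883,333.3333 / (1 + 0.082)^2 = €1,883,333.3333 / 1.170724 = €1,608,691.15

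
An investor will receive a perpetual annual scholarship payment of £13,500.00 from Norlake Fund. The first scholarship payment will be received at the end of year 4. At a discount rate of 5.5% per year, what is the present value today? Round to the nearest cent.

£209032.44

Value at end of year 3: C / r = £13,500.00 / 0.055 = £245,454.5455
Discount to today: PV = £245,454.5455 / (1 + 0.055)^3 = £245,454.5455 / 1.174241 = £209,032.44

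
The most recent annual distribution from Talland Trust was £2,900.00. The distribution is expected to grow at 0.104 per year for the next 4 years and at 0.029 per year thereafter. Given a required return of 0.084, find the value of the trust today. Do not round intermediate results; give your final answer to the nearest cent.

£70517.73

D_1 = 3201.60000
D_2 = 3534.56640
D_3 = 3902.16131
D_4 = 4307.98608
Terminal value at year 4: TV = D_4×(1+g_2)/(r−g_2) = 4432.91768/0.055 = 80598.50323
P_0 = D_1/(1+r)^1 + D_2/(1+r)^2 + D_3/(1+r)^3 + D_4/(1+r)^4 + TV/(1+r)^4
    = 2953.50554 + 3007.99826 + 3063.49638 + 3120.01845 + 58372.70888 = 70517.72751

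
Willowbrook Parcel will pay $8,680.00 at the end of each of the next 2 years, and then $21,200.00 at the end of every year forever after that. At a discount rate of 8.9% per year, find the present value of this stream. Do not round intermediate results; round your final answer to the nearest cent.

$216148.27

PV of 2-year annuity: $8,680.00 × [1 − (1+0.089)^−2] / 0.089 = 15289.82116
Perpetuity value at year 2: $21,200.00 / 0.089 = 238202.24719
PV of perpetuity: 238202.24719 / (1+0.089)^2 = 200858.44436
Total PV = 15289.82116 + 200858.44436 = 216148.26552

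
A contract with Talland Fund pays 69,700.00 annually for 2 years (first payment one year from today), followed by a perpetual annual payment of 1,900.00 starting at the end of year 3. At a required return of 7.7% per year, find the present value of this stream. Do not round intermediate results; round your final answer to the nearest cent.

146079.82

PV of 2-year annuity: 69,700.00 × [1 − (1+0.077)^−2] / 0.077 = 124806.69075
Perpetuity value at year 2: 1,900.00 / 0.077 = 24675.32468
PV of perpetuity: 24675.32468 / (1+0.077)^2 = 21273.13368
Total PV = 124806.69075 + 21273.13368 = 146079.82443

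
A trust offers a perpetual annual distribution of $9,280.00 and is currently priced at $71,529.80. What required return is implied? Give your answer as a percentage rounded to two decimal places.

12.97%

P = C/r ⇒ r = C/P = $9,280.00/$71,529.80 = 0.129736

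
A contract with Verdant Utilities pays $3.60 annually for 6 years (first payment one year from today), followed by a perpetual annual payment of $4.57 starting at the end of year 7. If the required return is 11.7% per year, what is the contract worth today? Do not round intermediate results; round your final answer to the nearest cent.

PV of 6-year annuity: $3.60 × [1 − (1+0.117)^−6] / 0.117 = 14.92768
Perpetuity value at year 6: $4.57 / 0.117 = 39.05983
PV of perpetuity: 39.05983 / (1+0.117)^6 = 20.10996
Total PV = 14.92768 + 20.10996 = 35.03765

$35.04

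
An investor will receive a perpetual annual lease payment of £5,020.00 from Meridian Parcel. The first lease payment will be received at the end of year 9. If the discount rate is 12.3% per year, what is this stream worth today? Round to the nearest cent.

Value at end of year 8: C / r = £5,020.00 / 0.123 = £40,813.0081
Discount to today: PV = £40,813.0081 / (1 + 0.123)^8 = £40,813.0081 / 2.529520 = £16,134.69

£16134.69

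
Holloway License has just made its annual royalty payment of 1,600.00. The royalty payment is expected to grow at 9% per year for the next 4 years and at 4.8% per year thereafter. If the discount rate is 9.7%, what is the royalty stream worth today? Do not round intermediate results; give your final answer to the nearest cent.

D_1 = 1744.00000
D_2 = 1900.96000
D_3 = 2072.04640
D_4 = 2258.53058
Terminal value at year 4: TV = D_4×(1+g_2)/(r−g_2) = 2366.94004/0.049 = 48304.89885
P_0 = D_1/(1+r)^1 + D_2/(1+r)^2 + D_3/(1+r)^3 + D_4/(1+r)^4 + TV/(1+r)^4
    = 1589.79034 + 1579.64582 + 1569.56604 + 1559.55058 + 33355.28584 = 39653.83862

39653.84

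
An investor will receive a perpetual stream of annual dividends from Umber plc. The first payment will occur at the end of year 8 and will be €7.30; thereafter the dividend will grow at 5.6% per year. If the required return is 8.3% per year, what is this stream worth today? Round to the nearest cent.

Value at end of year 7: C₁ / (r − g) = €7.30 / (0.083 − 0.056) = €270.3704
Discount to today: PV = €270.3704 / (1 + 0.083)^7 = €270.3704 / 1.747428 = €154.72

€154.72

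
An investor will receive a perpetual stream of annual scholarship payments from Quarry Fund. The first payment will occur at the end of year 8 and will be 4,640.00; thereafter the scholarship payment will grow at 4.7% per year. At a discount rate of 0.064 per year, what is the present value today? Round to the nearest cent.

176798.13

Value at end of year 7: C₁ / (r − g) = 4,640.00 / (0.064 − 0.047) = 272,941.1765
Discount to today: PV = 272,941.1765 / (1 + 0.064)^7 = 272,941.1765 / 1.543801 = 176,798.13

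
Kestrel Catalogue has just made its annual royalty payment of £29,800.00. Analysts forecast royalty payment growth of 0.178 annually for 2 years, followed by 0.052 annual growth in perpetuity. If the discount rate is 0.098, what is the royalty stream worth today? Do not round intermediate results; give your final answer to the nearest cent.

D_1 = 35104.40000
D_2 = 41352.98320
Terminal value at year 2: TV = D_2×(1+g_2)/(r−g_2) = 43503.33833/0.046 = 945724.74623
P_0 = D_1/(1+r)^1 + D_2/(1+r)^2 + TV/(1+r)^2
    = 31971.22040 + 34300.63537 + 784440.61750 = 850712.47327

£850712.47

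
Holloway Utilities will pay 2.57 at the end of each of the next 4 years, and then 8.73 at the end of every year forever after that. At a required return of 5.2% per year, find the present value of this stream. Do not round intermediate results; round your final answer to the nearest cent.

146.14

PV of 4-year annuity: 2.57 × [1 − (1+0.052)^−4] / 0.052 = 9.07091
Perpetuity value at year 4: 8.73 / 0.052 = 167.88462
PV of perpetuity: 167.88462 / (1+0.052)^4 = 137.07174
Total PV = 9.07091 + 137.07174 = 146.14266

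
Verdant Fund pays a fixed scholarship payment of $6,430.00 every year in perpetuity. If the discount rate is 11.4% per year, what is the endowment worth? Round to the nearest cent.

Level perpetuity: PV = C / r = $6,430.00 / 0.114 = $56,403.51

$56403.51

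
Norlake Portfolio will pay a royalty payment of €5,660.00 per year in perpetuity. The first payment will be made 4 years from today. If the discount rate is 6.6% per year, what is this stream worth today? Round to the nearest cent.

Value at end of year 3: C / r = €5,660.00 / 0.066 = €85,757.5758
Discount to today: PV = €85,757.5758 / (1 + 0.066)^3 = €85,757.5758 / 1.211355 = €70,794.72

€70794.72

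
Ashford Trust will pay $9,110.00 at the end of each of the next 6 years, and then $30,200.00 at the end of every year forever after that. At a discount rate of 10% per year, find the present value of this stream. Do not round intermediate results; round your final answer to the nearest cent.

PV of 6-year annuity: $9,110.00 × [1 − (1+0.1)^−6] / 0.1 = 39676.42497
Perpetuity value at year 6: $30,200.00 / 0.1 = 302000.00000
PV of perpetuity: 302000.00000 / (1+0.1)^6 = 170471.12688
Total PV = 39676.42497 + 170471.12688 = 210147.55185

$210147.55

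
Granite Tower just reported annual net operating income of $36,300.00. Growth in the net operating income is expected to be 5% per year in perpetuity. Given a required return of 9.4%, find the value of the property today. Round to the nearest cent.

D₁ = D₀ × (1 + g) = $36,300.00 × 1.05 = $38,115.0000
Growing perpetuity: P = D₁ / (r − g) = $38,115.0000 / (0.094 − 0.05) = $866,250.00

$866250.00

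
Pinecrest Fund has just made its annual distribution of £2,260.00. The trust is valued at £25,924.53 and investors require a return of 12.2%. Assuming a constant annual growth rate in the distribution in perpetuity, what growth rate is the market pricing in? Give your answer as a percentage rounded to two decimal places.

P = D₀(1+g)/(r−g) ⇒ P(r−g) = D₀(1+g) ⇒ g(P+D₀) = P·r − D₀
g = (P·r − D₀)/(P + D₀) = (£25,924.53×0.122 − £2,260.00) / (£25,924.53 + £2,260.00) = 0.032031

3.20%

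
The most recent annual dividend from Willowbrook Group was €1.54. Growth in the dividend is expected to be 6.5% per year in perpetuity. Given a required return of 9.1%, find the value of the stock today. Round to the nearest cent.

D₁ = D₀ × (1 + g) = €1.54 × 1.065 = €1.6401
Growing perpetuity: P = D₁ / (r − g) = €1.6401 / (0.091 − 0.065) = €63.08

€63.08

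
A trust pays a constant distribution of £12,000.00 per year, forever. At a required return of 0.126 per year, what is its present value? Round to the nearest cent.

Level perpetuity: PV = C / r = £12,000.00 / 0.126 = £95,238.10

£95238.10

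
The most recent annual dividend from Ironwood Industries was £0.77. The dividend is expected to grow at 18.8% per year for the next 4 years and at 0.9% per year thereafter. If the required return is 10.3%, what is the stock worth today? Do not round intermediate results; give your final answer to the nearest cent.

£14.84

D_1 = 0.91476
D_2 = 1.08673
D_3 = 1.29104
D_4 = 1.53376
Terminal value at year 4: TV = D_4×(1+g_2)/(r−g_2) = 1.54756/0.094 = 16.46341
P_0 = D_1/(1+r)^1 + D_2/(1+r)^2 + D_3/(1+r)^3 + D_4/(1+r)^4 + TV/(1+r)^4
    = 0.82934 + 0.89325 + 0.96209 + 1.03623 + 11.12289 = 14.84379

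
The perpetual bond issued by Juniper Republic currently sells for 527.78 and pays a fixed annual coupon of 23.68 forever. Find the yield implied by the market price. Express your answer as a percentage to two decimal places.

P = C/r ⇒ r = C/P = 23.68/527.78 = 0.044867

4.49%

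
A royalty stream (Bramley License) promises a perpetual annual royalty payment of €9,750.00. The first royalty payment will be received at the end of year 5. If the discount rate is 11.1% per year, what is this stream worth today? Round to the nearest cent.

Value at end of year 4: C / r = €9,750.00 / 0.111 = €87,837.8378
Discount to today: PV = €87,837.8378 / (1 + 0.111)^4 = €87,837.8378 / 1.523548 = €57,653.46

€57653.46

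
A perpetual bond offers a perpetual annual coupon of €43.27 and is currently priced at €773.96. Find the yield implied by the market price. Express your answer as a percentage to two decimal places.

5.59%

P = C/r ⇒ r = C/P = €43.27/€773.96 = 0.055907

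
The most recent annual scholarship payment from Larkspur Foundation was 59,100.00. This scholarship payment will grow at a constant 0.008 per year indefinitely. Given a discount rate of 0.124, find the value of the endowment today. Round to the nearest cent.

513558.62

D₁ = D₀ × (1 + g) = 59,100.00 × 1.008 = 59,572.8000
Growing perpetuity: P = D₁ / (r − g) = 59,572.8000 / (0.124 − 0.008) = 513,558.62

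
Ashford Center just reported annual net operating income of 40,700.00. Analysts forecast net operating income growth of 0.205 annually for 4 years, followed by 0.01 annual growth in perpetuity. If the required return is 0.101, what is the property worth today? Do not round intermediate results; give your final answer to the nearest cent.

D_1 = 49043.50000
D_2 = 59097.41750
D_3 = 71212.38809
D_4 = 85810.92765
Terminal value at year 4: TV = D_4×(1+g_2)/(r−g_2) = 86669.03692/0.091 = 952406.99914
P_0 = D_1/(1+r)^1 + D_2/(1+r)^2 + D_3/(1+r)^3 + D_4/(1+r)^4 + TV/(1+r)^4
    = 44544.50500 + 48752.16033 + 53357.26902 + 58397.37436 + 648146.68247 = 853197.99118

853197.99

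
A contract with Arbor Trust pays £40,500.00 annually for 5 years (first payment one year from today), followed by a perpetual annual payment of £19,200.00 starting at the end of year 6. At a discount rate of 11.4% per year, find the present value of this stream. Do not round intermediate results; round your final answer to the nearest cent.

£246357.91

PV of 5-year annuity: £40,500.00 × [1 − (1+0.114)^−5] / 0.114 = 148189.80399
Perpetuity value at year 5: £19,200.00 / 0.114 = 168421.05263
PV of perpetuity: 168421.05263 / (1+0.114)^5 = 98168.10852
Total PV = 148189.80399 + 98168.10852 = 246357.91251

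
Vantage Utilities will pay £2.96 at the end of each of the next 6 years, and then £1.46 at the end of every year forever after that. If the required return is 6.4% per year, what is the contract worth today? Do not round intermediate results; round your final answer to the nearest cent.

PV of 6-year annuity: £2.96 × [1 − (1+0.064)^−6] / 0.064 = 14.37414
Perpetuity value at year 6: £1.46 / 0.064 = 22.81250
PV of perpetuity: 22.81250 / (1+0.064)^6 = 15.72255
Total PV = 14.37414 + 15.72255 = 30.09669

£30.10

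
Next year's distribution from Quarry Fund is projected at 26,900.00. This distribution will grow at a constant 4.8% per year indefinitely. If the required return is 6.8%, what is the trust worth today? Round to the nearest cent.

Growing perpetuity: P = D₁ / (r − g) = 26,900.0000 / (0.068 − 0.048) = 1,345,000.00

1345000.00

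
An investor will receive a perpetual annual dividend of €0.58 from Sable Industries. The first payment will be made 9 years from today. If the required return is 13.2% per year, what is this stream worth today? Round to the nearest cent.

Value at end of year 8: C / r = €0.58 / 0.132 = €4.3939
Discount to today: PV = €4.3939 / (1 + 0.132)^8 = €4.3939 / 2.696320 = €1.63

€1.63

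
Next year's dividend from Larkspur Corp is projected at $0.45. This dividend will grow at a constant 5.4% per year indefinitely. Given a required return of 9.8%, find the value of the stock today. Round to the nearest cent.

Growing perpetuity: P = D₁ / (r − g) = $0.4500 / (0.098 − 0.054) = $10.23

$10.23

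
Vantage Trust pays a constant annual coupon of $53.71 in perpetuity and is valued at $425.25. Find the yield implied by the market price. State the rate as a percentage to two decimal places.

12.63%

P = C/r ⇒ r = C/P = $53.71/$425.25 = 0.126302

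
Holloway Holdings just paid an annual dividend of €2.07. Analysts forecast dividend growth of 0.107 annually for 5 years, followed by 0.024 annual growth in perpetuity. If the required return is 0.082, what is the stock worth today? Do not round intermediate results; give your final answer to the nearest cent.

€52.06

D_1 = 2.29149
D_2 = 2.53668
D_3 = 2.80810
D_4 = 3.10857
D_5 = 3.44119
Terminal value at year 5: TV = D_5×(1+g_2)/(r−g_2) = 3.52378/0.058 = 60.75477
P_0 = D_1/(1+r)^1 + D_2/(1+r)^2 + D_3/(1+r)^3 + D_4/(1+r)^4 + D_5/(1+r)^5 + TV/(1+r)^5
    = 2.11783 + 2.16676 + 2.21683 + 2.26805 + 2.32045 + 40.96794 = 52.05785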